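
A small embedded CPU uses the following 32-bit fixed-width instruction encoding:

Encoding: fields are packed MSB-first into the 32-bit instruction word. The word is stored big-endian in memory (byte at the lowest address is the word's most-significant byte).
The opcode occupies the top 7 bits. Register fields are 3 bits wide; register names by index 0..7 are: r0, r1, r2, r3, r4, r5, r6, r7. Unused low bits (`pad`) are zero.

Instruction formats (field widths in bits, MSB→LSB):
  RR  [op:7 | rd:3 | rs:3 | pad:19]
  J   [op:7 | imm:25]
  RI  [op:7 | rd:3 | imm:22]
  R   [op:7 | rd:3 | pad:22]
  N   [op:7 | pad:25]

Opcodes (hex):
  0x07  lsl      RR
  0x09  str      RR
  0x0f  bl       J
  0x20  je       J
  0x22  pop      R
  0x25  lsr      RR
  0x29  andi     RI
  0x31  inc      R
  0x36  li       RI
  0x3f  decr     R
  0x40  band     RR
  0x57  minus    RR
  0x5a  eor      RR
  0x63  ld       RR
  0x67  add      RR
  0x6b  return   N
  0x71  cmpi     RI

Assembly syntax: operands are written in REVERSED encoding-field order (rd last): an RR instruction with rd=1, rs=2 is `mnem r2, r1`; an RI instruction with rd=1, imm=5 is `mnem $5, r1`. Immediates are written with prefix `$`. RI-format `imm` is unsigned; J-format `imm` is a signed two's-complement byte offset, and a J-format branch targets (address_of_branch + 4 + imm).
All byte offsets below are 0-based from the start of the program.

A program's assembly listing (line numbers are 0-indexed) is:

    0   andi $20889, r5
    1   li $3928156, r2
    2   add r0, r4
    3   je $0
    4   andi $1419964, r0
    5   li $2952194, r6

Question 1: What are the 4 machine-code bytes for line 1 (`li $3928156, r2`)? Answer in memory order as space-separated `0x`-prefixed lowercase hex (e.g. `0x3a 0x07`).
line 1 (li): pack op=0x36:7|rd=2:3|imm=3928156:22 = 0x6cbbf05c; big→ 6c bb f0 5c

0x6c 0xbb 0xf0 0x5c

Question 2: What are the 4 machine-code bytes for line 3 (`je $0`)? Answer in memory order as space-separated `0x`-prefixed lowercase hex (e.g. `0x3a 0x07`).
0x40 0x00 0x00 0x00

L3: je op=0x20:7|imm=0:25 ⇒ 0x40000000 ⇒ big 40 00 00 00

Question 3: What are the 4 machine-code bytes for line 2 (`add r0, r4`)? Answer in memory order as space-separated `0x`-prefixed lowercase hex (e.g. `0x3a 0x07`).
L2: add op=0x67:7|rd=4:3|rs=0:3|pad=0:19 ⇒ 0xcf000000 ⇒ big cf 00 00 00

0xcf 0x00 0x00 0x00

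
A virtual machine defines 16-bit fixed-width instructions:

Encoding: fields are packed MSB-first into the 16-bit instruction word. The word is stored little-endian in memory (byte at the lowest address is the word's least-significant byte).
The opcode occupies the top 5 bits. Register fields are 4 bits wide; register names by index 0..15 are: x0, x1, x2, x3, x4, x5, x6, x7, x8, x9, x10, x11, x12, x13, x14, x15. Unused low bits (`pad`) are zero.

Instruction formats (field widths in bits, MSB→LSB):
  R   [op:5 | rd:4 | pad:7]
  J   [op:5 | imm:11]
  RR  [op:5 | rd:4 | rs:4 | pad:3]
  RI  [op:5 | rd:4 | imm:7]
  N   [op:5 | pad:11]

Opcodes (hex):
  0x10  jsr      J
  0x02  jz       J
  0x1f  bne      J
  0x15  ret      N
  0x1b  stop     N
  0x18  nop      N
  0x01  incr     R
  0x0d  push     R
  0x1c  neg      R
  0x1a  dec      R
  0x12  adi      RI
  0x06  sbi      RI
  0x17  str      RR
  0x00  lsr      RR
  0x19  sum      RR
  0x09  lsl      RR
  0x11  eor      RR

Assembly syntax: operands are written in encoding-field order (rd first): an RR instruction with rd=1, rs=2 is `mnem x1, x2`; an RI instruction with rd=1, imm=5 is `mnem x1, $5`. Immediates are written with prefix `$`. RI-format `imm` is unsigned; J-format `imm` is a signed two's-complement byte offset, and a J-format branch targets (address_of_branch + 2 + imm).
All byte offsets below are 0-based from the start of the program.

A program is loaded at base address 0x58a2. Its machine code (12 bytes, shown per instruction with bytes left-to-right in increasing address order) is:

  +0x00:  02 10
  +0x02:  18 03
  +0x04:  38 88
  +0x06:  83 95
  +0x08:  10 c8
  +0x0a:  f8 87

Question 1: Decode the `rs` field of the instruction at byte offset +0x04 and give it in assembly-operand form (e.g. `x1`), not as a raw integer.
[04] 38 88 → 0x8838
  opcode bits[15:11]=0x11: eor/RR
  [10:7] rd=0 = x0
  [6:3] rs=7 = x7

x7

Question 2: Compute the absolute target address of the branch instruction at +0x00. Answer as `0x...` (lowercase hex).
0x58a6

+0x00: 02 10 ⇒ word 0x1002 (little)
  op=0x1002>>11=0x2 ⇒ jz (J)
  imm@[10:0]=0x2 ⇒ $2
  target = base 0x58a2 + off 0x00 + 2 + imm 2 = 0x58a6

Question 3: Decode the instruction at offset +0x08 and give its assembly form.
sum x0, x2

[08] 10 c8 → 0xc810
  op=0xc810>>11=0x19 ⇒ sum (RR)
  rd: (w>>7)&0xf=0x0 → x0
  rs: (w>>3)&0xf=0x2 → x2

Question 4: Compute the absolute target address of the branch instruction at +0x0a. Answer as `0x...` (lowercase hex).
0x58a6

[0a] f8 87 → 0x87f8
  opcode bits[15:11]=0x10: jsr/J
  imm@[10:0]=0x7f8 (s11→-8) ⇒ $-8
  target = base 0x58a2 + off 0x0a + 2 + imm -8 = 0x58a6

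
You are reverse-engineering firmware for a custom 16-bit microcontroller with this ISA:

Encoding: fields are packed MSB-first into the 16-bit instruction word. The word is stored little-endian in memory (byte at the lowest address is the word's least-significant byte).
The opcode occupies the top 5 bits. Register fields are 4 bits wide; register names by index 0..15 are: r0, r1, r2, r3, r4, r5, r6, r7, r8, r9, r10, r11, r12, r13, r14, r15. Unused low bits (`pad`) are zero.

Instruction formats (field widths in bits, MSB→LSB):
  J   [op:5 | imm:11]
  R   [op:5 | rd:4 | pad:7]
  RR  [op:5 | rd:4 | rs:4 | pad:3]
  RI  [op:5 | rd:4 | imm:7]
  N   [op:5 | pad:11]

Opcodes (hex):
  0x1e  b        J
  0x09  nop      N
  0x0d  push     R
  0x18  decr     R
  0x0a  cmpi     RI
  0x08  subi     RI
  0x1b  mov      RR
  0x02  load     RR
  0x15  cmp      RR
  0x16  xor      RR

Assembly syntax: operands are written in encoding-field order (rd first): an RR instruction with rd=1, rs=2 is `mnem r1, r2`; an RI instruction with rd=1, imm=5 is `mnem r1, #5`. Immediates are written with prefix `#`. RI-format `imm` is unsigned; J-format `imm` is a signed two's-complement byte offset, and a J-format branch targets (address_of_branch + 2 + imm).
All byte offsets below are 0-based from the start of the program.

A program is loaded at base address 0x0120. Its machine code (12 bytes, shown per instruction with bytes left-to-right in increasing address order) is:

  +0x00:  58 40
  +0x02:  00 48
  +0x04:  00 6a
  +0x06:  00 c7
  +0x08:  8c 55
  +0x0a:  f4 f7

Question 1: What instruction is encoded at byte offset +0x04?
push r4

+0x04: 00 6a ⇒ word 0x6a00 (little)
  op=0x6a00>>11=0xd ⇒ push (R)
  [10:7] rd=4 = r4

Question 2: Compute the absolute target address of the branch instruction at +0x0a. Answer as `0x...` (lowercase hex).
0x0120

[0a] f4 f7 → 0xf7f4
  op=0xf7f4>>11=0x1e ⇒ b (J)
  imm: (w>>0)&0x7ff=0x7f4 (s11→-12) → #-12
  target = base 0x0120 + off 0x0a + 2 + imm -12 = 0x0120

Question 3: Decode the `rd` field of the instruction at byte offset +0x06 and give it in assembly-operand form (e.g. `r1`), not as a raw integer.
r14

off 0x06: read 00 c7 as little → 0xc700
  opcode bits[15:11]=0x18: decr/R
  rd@[10:7]=0xe ⇒ r14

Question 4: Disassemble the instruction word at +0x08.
cmpi r11, #12

[08] 8c 55 → 0x558c
  top 5b → 0xa → cmpi [RI]
  [10:7] rd=11 = r11
  [6:0] imm=12 = #12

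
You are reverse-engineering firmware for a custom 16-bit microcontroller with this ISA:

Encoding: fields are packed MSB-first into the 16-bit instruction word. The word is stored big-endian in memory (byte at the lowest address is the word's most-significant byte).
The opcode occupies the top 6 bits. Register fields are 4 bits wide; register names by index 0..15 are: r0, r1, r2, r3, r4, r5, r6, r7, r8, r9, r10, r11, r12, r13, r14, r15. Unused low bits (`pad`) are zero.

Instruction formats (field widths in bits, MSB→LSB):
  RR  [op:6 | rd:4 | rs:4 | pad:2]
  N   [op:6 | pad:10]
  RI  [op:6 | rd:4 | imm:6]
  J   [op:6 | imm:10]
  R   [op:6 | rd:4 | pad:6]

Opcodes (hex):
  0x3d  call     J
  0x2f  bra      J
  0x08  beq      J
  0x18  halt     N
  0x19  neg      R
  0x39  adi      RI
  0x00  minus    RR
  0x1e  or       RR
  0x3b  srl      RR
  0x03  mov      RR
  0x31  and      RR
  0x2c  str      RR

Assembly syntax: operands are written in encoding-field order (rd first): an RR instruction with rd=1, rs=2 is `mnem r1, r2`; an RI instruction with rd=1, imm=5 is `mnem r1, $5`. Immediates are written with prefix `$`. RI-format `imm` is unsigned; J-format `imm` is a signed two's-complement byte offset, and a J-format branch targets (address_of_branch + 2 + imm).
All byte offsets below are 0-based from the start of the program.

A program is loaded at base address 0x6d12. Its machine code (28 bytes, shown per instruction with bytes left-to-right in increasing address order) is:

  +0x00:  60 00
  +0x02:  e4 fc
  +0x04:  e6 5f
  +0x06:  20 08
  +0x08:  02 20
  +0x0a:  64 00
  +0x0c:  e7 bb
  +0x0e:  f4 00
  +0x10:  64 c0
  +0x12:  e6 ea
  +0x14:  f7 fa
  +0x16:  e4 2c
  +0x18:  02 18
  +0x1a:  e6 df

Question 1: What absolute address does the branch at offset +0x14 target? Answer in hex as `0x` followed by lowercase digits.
off 0x14: read f7 fa as big → 0xf7fa
  op=0xf7fa>>10=0x3d ⇒ call (J)
  imm: (w>>0)&0x3ff=0x3fa (s10→-6) → $-6
  target = base 0x6d12 + off 0x14 + 2 + imm -6 = 0x6d22

0x6d22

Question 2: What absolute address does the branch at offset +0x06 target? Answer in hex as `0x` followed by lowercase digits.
0x6d22

[06] 20 08 → 0x2008
  op=0x2008>>10=0x8 ⇒ beq (J)
  imm@[9:0]=0x8 ⇒ $8
  target = base 0x6d12 + off 0x06 + 2 + imm 8 = 0x6d22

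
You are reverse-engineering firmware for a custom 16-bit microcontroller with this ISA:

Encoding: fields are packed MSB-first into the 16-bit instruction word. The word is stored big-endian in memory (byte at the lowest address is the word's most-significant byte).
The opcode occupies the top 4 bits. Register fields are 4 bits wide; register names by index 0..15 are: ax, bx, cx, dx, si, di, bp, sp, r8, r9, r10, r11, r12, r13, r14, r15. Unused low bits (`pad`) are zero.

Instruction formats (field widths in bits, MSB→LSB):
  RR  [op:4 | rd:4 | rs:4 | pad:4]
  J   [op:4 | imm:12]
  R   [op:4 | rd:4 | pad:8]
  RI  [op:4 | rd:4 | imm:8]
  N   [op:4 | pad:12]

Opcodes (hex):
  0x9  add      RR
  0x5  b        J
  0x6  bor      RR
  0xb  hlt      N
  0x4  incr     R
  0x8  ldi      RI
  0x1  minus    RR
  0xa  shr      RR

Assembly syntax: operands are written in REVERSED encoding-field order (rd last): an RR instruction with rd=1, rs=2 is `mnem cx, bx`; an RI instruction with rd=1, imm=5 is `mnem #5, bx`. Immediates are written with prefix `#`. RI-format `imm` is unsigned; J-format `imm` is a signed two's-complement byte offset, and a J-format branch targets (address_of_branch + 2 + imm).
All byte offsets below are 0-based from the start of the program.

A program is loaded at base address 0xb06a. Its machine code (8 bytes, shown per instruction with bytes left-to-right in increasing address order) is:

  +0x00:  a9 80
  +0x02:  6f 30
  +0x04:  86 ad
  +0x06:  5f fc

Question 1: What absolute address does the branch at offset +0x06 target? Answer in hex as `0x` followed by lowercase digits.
+0x06: 5f fc ⇒ word 0x5ffc (big)
  opcode bits[15:12]=0x5: b/J
  imm@[11:0]=0xffc (s12→-4) ⇒ #-4
  target = base 0xb06a + off 0x06 + 2 + imm -4 = 0xb06e

0xb06e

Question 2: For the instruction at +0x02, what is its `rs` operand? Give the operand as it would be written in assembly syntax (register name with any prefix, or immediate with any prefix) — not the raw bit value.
dx

+0x02: 6f 30 ⇒ word 0x6f30 (big)
  op=0x6f30>>12=0x6 ⇒ bor (RR)
  rd: (w>>8)&0xf=0xf → r15
  rs: (w>>4)&0xf=0x3 → dx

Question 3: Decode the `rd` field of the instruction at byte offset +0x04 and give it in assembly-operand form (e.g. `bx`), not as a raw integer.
bp

[04] 86 ad → 0x86ad
  top 4b → 0x8 → ldi [RI]
  rd: (w>>8)&0xf=0x6 → bp
  imm: (w>>0)&0xff=0xad → #173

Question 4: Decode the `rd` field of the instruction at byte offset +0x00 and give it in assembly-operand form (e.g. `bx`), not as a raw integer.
off 0x00: read a9 80 as big → 0xa980
  op=0xa980>>12=0xa ⇒ shr (RR)
  rd@[11:8]=0x9 ⇒ r9
  rs@[7:4]=0x8 ⇒ r8

r9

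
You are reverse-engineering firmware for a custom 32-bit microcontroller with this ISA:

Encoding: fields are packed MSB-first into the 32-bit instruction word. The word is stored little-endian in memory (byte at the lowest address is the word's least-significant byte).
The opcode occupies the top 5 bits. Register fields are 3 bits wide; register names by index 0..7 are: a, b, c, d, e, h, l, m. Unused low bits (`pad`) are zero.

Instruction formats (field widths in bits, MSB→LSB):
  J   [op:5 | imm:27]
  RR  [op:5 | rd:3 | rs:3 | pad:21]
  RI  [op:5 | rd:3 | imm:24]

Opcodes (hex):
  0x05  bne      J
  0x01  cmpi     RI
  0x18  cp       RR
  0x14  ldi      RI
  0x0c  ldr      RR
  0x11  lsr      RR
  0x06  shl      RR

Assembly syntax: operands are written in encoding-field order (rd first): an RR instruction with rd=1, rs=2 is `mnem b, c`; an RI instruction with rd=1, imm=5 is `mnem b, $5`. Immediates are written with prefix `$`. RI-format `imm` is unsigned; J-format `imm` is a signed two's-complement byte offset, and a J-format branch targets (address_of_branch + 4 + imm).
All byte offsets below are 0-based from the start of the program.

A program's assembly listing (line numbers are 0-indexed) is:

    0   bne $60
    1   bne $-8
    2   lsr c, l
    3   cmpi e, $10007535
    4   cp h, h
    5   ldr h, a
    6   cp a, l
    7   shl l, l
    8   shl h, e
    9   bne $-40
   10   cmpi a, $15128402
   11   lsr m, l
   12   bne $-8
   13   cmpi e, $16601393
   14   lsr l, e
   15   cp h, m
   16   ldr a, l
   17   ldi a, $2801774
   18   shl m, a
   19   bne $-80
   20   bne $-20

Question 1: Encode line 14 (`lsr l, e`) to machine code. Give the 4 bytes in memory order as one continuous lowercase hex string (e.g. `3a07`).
0000808e

line 14 (lsr): pack op=0x11:5|rd=6:3|rs=4:3|pad=0:21 = 0x8e800000; little→ 00 00 80 8e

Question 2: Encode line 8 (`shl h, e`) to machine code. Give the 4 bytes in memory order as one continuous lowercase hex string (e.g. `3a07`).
L8: shl op=0x6:5|rd=5:3|rs=4:3|pad=0:21 ⇒ 0x35800000 ⇒ little 00 00 80 35

00008035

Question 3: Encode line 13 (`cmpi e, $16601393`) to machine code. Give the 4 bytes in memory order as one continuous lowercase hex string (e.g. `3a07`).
L13: cmpi op=0x1:5|rd=4:3|imm=16601393:24 ⇒ 0x0cfd5131 ⇒ little 31 51 fd 0c

3151fd0c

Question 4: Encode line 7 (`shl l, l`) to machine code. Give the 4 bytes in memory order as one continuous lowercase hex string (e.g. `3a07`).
line 7 (shl): pack op=0x6:5|rd=6:3|rs=6:3|pad=0:21 = 0x36c00000; little→ 00 00 c0 36

0000c036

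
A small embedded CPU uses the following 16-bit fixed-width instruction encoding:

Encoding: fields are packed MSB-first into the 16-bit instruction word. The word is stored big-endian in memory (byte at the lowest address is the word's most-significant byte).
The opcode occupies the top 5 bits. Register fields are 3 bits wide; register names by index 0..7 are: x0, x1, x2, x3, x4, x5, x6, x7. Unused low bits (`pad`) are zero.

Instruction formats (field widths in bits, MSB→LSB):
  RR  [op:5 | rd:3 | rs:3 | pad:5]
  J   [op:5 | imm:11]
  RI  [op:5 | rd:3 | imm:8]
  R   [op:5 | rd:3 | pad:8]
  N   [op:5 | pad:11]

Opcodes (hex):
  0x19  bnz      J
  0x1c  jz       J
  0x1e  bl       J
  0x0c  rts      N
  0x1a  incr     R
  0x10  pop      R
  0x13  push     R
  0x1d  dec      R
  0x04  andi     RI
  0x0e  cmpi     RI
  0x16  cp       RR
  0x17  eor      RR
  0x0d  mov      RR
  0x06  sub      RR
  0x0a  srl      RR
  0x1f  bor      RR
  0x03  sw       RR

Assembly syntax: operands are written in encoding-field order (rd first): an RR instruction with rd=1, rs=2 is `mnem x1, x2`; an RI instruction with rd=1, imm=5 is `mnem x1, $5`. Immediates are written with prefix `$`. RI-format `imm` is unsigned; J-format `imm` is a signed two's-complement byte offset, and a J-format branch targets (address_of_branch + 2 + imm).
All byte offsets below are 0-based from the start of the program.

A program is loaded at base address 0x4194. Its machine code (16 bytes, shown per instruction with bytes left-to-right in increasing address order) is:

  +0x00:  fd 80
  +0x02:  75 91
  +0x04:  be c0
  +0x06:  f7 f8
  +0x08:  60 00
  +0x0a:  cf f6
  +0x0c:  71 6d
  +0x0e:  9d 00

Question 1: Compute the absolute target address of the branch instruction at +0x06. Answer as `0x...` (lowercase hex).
[06] f7 f8 → 0xf7f8
  top 5b → 0x1e → bl [J]
  [10:0] imm=2040 (s11→-8) = $-8
  target = base 0x4194 + off 0x06 + 2 + imm -8 = 0x4194

0x4194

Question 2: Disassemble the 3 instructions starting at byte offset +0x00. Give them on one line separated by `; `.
bor x5, x4; cmpi x5, $145; eor x6, x6

off 0x00: read fd 80 as big → 0xfd80
  opcode bits[15:11]=0x1f: bor/RR
  rd@[10:8]=0x5 ⇒ x5
  rs@[7:5]=0x4 ⇒ x4
off 0x02: read 75 91 as big → 0x7591
  opcode bits[15:11]=0xe: cmpi/RI
  rd@[10:8]=0x5 ⇒ x5
  imm@[7:0]=0x91 ⇒ $145
off 0x04: read be c0 as big → 0xbec0
  opcode bits[15:11]=0x17: eor/RR
  rd@[10:8]=0x6 ⇒ x6
  rs@[7:5]=0x6 ⇒ x6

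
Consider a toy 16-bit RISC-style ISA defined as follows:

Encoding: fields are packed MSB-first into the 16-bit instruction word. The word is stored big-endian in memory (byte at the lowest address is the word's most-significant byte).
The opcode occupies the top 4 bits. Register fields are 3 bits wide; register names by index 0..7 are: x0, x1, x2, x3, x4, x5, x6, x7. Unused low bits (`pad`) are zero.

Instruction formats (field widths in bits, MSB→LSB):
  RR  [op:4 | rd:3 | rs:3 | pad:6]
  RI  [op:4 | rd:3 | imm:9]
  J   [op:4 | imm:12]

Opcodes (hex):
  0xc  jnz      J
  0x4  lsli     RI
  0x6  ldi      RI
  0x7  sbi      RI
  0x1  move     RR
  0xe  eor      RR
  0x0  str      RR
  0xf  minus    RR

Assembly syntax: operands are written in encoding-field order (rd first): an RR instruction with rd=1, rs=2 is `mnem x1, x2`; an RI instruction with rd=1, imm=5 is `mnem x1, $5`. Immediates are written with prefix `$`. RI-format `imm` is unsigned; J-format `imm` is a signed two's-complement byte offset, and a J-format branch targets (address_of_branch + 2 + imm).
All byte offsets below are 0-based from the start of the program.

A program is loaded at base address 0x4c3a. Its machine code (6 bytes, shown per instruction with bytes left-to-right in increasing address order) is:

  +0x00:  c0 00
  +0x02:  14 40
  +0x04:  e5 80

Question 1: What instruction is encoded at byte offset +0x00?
off 0x00: read c0 00 as big → 0xc000
  opcode bits[15:12]=0xc: jnz/J
  imm@[11:0]=0x0 ⇒ $0

jnz $0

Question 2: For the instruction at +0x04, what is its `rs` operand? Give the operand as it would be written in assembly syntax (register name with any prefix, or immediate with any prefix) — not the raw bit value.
x6

off 0x04: read e5 80 as big → 0xe580
  opcode bits[15:12]=0xe: eor/RR
  rd: (w>>9)&0x7=0x2 → x2
  rs: (w>>6)&0x7=0x6 → x6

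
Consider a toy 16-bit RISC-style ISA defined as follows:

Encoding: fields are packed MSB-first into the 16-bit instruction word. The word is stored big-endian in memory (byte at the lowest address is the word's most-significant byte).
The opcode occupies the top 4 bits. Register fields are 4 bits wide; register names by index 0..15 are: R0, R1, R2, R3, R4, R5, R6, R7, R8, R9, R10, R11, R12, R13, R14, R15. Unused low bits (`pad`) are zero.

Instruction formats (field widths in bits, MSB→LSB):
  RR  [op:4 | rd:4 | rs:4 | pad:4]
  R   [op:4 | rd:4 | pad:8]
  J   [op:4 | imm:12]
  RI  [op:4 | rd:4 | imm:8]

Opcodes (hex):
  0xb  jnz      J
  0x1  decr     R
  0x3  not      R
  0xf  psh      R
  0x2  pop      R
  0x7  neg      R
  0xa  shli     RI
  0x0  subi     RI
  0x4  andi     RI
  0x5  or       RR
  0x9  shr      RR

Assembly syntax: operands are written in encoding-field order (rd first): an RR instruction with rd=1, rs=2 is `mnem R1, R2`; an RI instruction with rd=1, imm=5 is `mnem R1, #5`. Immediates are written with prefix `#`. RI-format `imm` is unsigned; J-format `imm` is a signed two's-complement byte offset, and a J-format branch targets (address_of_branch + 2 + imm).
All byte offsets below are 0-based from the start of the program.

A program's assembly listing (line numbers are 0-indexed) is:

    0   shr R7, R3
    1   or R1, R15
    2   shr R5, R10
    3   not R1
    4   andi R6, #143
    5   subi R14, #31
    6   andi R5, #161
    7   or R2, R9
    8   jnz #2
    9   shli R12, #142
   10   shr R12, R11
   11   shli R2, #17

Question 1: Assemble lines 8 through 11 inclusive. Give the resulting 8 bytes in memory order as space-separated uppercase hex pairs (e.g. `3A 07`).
line 8 (jnz): pack op=0xb:4|imm=2:12 = 0xb002; big→ b0 02
line 9 (shli): pack op=0xa:4|rd=12:4|imm=142:8 = 0xac8e; big→ ac 8e
line 10 (shr): pack op=0x9:4|rd=12:4|rs=11:4|pad=0:4 = 0x9cb0; big→ 9c b0
line 11 (shli): pack op=0xa:4|rd=2:4|imm=17:8 = 0xa211; big→ a2 11

B0 02 AC 8E 9C B0 A2 11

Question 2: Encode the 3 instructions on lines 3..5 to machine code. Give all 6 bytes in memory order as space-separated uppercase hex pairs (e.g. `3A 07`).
31 00 46 8F 0E 1F

3. not fields op=0x3:4|rd=1:4|pad=0:8 → word 3100h → 31 00
4. andi fields op=0x4:4|rd=6:4|imm=143:8 → word 468fh → 46 8f
5. subi fields op=0x0:4|rd=14:4|imm=31:8 → word 0e1fh → 0e 1f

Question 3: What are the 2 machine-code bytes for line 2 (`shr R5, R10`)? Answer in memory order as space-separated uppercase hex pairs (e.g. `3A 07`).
95 A0

line 2 (shr): pack op=0x9:4|rd=5:4|rs=10:4|pad=0:4 = 0x95a0; big→ 95 a0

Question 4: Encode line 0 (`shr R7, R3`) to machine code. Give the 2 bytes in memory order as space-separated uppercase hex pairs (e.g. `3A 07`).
97 30

0. shr fields op=0x9:4|rd=7:4|rs=3:4|pad=0:4 → word 9730h → 97 30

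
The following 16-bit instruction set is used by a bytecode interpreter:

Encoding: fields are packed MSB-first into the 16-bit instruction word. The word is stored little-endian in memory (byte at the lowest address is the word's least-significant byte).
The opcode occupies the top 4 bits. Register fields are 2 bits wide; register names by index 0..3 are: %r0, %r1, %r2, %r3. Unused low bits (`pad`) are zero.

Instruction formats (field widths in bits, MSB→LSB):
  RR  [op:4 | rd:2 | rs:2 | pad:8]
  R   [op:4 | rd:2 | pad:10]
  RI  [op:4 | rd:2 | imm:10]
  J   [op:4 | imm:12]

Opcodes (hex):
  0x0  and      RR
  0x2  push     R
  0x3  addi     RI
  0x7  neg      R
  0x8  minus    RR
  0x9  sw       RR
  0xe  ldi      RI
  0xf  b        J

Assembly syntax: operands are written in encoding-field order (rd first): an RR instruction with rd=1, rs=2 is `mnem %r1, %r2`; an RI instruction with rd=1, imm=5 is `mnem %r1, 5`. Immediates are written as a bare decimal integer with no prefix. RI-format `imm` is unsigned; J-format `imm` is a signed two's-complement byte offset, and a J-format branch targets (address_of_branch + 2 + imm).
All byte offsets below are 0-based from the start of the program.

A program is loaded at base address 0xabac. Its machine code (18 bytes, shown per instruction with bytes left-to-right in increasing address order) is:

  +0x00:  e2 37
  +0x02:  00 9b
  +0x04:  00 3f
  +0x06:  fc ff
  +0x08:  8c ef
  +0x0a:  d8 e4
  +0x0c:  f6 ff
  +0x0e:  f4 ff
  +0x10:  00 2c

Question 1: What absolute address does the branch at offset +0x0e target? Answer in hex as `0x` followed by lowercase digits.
+0x0e: f4 ff ⇒ word 0xfff4 (little)
  op=0xfff4>>12=0xf ⇒ b (J)
  [11:0] imm=4084 (s12→-12) = -12
  target = base 0xabac + off 0x0e + 2 + imm -12 = 0xabb0

0xabb0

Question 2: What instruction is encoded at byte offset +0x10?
@+10  little-endian(00 2c) = 0x2c00
  opcode bits[15:12]=0x2: push/R
  rd: (w>>10)&0x3=0x3 → %r3

push %r3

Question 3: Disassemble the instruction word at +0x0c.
@+0c  little-endian(f6 ff) = 0xfff6
  op=0xfff6>>12=0xf ⇒ b (J)
  [11:0] imm=4086 (s12→-10) = -10

b -10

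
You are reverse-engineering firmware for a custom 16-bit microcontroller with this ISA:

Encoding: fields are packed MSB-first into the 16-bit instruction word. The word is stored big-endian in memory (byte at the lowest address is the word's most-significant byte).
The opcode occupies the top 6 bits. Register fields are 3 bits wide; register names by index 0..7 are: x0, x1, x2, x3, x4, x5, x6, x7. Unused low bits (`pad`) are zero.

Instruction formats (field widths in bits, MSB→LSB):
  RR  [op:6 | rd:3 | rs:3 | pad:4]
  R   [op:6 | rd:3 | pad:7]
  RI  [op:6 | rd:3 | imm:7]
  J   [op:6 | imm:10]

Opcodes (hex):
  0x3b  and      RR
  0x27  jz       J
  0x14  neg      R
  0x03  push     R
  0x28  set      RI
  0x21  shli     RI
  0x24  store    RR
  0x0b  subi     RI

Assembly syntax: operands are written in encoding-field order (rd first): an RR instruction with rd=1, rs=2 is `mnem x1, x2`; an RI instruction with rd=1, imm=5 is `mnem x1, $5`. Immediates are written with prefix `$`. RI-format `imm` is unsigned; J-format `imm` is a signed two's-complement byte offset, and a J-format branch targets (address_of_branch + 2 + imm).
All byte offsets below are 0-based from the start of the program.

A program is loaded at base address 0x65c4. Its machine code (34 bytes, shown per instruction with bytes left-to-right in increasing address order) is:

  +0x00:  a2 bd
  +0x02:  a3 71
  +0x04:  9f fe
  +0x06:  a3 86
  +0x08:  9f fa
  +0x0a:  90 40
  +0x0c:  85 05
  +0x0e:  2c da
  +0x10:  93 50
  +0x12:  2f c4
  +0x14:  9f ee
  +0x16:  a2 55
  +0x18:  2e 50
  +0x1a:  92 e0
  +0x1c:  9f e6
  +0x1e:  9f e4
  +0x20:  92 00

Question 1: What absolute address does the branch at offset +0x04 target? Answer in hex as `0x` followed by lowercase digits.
0x65c8

off 0x04: read 9f fe as big → 0x9ffe
  top 6b → 0x27 → jz [J]
  [9:0] imm=1022 (s10→-2) = $-2
  target = base 0x65c4 + off 0x04 + 2 + imm -2 = 0x65c8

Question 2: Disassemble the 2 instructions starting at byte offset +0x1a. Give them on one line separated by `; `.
store x5, x6; jz $-26

off 0x1a: read 92 e0 as big → 0x92e0
  op=0x92e0>>10=0x24 ⇒ store (RR)
  rd: (w>>7)&0x7=0x5 → x5
  rs: (w>>4)&0x7=0x6 → x6
off 0x1c: read 9f e6 as big → 0x9fe6
  op=0x9fe6>>10=0x27 ⇒ jz (J)
  imm: (w>>0)&0x3ff=0x3e6 (s10→-26) → $-26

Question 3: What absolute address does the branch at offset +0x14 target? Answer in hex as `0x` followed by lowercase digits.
0x65c8

@+14  big-endian(9f ee) = 0x9fee
  top 6b → 0x27 → jz [J]
  imm: (w>>0)&0x3ff=0x3ee (s10→-18) → $-18
  target = base 0x65c4 + off 0x14 + 2 + imm -18 = 0x65c8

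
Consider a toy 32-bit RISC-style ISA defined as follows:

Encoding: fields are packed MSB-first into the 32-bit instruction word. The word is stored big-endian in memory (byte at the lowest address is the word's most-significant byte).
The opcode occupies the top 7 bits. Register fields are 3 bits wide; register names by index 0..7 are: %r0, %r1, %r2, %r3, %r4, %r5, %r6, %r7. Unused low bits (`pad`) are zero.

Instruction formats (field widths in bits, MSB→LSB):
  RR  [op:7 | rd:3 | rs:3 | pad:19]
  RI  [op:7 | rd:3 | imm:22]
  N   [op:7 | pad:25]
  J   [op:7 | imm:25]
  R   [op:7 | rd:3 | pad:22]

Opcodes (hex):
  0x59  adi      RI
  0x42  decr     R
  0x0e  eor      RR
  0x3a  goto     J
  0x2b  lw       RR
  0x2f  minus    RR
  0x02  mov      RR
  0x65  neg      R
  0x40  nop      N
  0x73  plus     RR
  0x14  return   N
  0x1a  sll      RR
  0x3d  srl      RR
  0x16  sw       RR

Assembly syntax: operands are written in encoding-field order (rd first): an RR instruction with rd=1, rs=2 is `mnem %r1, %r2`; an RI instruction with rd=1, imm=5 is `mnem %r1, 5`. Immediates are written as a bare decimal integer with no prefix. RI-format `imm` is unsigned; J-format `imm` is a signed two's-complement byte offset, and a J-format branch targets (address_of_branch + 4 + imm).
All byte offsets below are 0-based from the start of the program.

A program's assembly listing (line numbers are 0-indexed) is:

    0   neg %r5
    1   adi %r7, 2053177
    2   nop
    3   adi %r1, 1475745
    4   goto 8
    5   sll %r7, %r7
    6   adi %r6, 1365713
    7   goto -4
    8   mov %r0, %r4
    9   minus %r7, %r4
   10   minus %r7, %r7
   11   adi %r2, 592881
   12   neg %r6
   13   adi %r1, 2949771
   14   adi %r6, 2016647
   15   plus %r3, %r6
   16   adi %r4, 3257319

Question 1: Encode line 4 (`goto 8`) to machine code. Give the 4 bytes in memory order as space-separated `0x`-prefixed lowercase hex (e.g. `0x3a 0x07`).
L4: goto op=0x3a:7|imm=8:25 ⇒ 0x74000008 ⇒ big 74 00 00 08

0x74 0x00 0x00 0x08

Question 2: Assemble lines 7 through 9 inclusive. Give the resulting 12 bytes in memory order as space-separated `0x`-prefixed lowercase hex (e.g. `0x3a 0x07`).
0x75 0xff 0xff 0xfc 0x04 0x20 0x00 0x00 0x5f 0xe0 0x00 0x00

line 7 (goto): pack op=0x3a:7|imm=-4:25 = 0x75fffffc; big→ 75 ff ff fc
line 8 (mov): pack op=0x2:7|rd=0:3|rs=4:3|pad=0:19 = 0x04200000; big→ 04 20 00 00
line 9 (minus): pack op=0x2f:7|rd=7:3|rs=4:3|pad=0:19 = 0x5fe00000; big→ 5f e0 00 00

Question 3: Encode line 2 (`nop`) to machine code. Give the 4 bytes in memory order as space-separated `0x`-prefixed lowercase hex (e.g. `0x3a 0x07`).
L2: nop op=0x40:7|pad=0:25 ⇒ 0x80000000 ⇒ big 80 00 00 00

0x80 0x00 0x00 0x00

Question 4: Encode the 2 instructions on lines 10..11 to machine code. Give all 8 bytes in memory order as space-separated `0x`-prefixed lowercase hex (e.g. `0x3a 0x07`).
0x5f 0xf8 0x00 0x00 0xb2 0x89 0x0b 0xf1

10. minus fields op=0x2f:7|rd=7:3|rs=7:3|pad=0:19 → word 5ff80000h → 5f f8 00 00
11. adi fields op=0x59:7|rd=2:3|imm=592881:22 → word b2890bf1h → b2 89 0b f1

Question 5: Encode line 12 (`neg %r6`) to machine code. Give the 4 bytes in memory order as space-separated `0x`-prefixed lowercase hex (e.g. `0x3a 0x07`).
0xcb 0x80 0x00 0x00

12. neg fields op=0x65:7|rd=6:3|pad=0:22 → word cb800000h → cb 80 00 00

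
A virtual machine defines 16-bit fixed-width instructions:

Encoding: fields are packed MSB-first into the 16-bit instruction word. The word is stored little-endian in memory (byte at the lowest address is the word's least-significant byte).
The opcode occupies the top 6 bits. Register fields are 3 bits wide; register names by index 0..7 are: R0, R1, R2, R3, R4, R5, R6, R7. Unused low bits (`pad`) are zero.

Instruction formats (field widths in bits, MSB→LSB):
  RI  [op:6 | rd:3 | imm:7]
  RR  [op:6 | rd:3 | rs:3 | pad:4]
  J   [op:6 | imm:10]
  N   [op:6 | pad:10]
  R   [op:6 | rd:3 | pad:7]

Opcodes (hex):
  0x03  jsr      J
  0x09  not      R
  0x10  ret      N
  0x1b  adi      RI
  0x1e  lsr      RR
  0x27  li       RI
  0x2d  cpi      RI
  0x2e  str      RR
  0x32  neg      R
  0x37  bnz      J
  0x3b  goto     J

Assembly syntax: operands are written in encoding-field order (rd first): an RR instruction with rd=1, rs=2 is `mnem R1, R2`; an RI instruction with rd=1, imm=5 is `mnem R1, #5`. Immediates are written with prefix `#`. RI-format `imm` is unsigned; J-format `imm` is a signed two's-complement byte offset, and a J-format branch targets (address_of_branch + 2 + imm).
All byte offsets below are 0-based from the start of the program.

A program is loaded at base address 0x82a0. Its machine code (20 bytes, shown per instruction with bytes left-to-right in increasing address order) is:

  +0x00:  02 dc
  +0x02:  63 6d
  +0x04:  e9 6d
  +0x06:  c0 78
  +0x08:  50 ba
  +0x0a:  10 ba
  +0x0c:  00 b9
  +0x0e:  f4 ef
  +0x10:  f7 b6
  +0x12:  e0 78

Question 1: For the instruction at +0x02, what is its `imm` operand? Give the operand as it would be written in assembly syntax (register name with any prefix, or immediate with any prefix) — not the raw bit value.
+0x02: 63 6d ⇒ word 0x6d63 (little)
  op=0x6d63>>10=0x1b ⇒ adi (RI)
  [9:7] rd=2 = R2
  [6:0] imm=99 = #99

#99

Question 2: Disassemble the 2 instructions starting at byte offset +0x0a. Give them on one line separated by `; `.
str R4, R1; str R2, R0

+0x0a: 10 ba ⇒ word 0xba10 (little)
  op=0xba10>>10=0x2e ⇒ str (RR)
  rd: (w>>7)&0x7=0x4 → R4
  rs: (w>>4)&0x7=0x1 → R1
+0x0c: 00 b9 ⇒ word 0xb900 (little)
  op=0xb900>>10=0x2e ⇒ str (RR)
  rd: (w>>7)&0x7=0x2 → R2
  rs: (w>>4)&0x7=0x0 → R0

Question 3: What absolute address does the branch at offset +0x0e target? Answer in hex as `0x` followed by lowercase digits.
0x82a4

+0x0e: f4 ef ⇒ word 0xeff4 (little)
  op=0xeff4>>10=0x3b ⇒ goto (J)
  imm@[9:0]=0x3f4 (s10→-12) ⇒ #-12
  target = base 0x82a0 + off 0x0e + 2 + imm -12 = 0x82a4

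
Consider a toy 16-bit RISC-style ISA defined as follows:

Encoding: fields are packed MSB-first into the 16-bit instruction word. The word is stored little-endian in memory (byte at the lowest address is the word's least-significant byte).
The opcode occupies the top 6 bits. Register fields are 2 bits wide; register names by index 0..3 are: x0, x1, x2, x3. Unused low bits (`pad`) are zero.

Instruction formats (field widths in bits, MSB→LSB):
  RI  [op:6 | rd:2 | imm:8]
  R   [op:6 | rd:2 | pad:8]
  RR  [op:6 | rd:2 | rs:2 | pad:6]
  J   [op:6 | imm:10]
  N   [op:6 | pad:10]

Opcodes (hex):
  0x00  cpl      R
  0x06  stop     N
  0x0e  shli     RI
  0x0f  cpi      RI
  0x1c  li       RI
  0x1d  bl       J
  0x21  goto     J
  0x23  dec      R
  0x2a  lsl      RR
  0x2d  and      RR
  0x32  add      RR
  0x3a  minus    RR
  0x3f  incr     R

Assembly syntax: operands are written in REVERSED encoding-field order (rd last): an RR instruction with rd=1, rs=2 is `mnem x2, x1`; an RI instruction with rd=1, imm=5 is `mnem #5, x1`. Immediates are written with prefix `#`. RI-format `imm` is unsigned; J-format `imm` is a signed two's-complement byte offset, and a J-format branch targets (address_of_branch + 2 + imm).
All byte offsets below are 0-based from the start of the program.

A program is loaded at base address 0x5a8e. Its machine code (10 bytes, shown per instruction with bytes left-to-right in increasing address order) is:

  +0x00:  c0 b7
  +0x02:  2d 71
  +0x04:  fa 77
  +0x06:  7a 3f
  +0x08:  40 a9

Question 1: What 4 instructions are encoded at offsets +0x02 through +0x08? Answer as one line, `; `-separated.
off 0x02: read 2d 71 as little → 0x712d
  opcode bits[15:10]=0x1c: li/RI
  rd: (w>>8)&0x3=0x1 → x1
  imm: (w>>0)&0xff=0x2d → #45
off 0x04: read fa 77 as little → 0x77fa
  opcode bits[15:10]=0x1d: bl/J
  imm: (w>>0)&0x3ff=0x3fa (s10→-6) → #-6
off 0x06: read 7a 3f as little → 0x3f7a
  opcode bits[15:10]=0xf: cpi/RI
  rd: (w>>8)&0x3=0x3 → x3
  imm: (w>>0)&0xff=0x7a → #122
off 0x08: read 40 a9 as little → 0xa940
  opcode bits[15:10]=0x2a: lsl/RR
  rd: (w>>8)&0x3=0x1 → x1
  rs: (w>>6)&0x3=0x1 → x1

li #45, x1; bl #-6; cpi #122, x3; lsl x1, x1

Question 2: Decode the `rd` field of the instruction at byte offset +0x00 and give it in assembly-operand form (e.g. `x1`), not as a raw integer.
x3

@+00  little-endian(c0 b7) = 0xb7c0
  op=0xb7c0>>10=0x2d ⇒ and (RR)
  rd: (w>>8)&0x3=0x3 → x3
  rs: (w>>6)&0x3=0x3 → x3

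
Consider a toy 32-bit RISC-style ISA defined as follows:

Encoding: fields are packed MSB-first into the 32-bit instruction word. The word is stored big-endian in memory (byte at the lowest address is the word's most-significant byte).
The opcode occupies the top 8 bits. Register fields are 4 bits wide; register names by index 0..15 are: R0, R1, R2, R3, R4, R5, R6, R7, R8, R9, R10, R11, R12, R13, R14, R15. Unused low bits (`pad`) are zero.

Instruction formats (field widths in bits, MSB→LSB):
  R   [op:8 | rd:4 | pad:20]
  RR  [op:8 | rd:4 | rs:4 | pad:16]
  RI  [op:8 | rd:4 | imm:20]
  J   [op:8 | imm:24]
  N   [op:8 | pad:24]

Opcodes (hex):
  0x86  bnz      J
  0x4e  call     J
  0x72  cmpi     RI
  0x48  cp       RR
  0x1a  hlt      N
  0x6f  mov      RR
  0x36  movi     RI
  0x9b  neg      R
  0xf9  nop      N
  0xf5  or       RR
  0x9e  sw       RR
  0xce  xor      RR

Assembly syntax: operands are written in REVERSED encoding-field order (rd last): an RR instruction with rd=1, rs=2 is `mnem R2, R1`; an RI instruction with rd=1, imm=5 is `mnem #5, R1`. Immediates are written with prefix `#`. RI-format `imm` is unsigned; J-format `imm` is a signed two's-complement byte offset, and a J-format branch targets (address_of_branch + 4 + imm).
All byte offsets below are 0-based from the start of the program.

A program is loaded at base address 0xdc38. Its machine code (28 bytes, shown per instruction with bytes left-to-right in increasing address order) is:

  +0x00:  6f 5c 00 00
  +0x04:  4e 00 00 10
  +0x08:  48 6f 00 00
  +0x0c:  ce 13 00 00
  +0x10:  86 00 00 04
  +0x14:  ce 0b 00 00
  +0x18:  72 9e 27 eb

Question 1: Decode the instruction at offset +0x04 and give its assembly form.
+0x04: 4e 00 00 10 ⇒ word 0x4e000010 (big)
  top 8b → 0x4e → call [J]
  [23:0] imm=16 = #16

call #16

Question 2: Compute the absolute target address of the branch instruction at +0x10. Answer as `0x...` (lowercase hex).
0xdc50

off 0x10: read 86 00 00 04 as big → 0x86000004
  top 8b → 0x86 → bnz [J]
  imm: (w>>0)&0xffffff=0x4 → #4
  target = base 0xdc38 + off 0x10 + 4 + imm 4 = 0xdc50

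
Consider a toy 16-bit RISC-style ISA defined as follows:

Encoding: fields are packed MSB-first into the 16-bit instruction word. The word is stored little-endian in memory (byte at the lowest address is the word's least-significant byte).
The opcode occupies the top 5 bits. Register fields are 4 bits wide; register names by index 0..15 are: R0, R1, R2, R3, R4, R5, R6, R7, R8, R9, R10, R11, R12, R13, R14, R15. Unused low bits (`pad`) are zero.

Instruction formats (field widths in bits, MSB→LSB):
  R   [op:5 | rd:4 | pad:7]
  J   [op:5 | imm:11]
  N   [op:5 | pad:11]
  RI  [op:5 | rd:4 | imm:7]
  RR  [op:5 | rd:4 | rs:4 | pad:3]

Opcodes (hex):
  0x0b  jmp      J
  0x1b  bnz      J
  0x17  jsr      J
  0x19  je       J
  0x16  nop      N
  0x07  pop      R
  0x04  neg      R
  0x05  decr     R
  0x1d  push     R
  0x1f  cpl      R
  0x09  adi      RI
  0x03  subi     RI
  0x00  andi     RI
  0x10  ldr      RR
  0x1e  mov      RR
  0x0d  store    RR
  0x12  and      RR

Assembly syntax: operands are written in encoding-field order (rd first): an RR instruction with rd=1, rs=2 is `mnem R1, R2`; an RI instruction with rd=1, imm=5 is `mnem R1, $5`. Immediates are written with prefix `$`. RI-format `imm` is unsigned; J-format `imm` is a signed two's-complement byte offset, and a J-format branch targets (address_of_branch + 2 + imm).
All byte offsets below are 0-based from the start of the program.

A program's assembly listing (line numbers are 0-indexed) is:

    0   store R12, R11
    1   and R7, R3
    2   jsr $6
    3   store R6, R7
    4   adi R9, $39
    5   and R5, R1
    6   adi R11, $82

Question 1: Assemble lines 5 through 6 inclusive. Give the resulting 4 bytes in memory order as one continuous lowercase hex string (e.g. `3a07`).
L5: and op=0x12:5|rd=5:4|rs=1:4|pad=0:3 ⇒ 0x9288 ⇒ little 88 92
L6: adi op=0x9:5|rd=11:4|imm=82:7 ⇒ 0x4dd2 ⇒ little d2 4d

8892d24d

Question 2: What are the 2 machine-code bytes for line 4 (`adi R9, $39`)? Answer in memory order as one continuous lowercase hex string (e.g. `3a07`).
L4: adi op=0x9:5|rd=9:4|imm=39:7 ⇒ 0x4ca7 ⇒ little a7 4c

a74c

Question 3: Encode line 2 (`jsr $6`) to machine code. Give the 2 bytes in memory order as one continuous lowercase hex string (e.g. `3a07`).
06b8

2. jsr fields op=0x17:5|imm=6:11 → word b806h → 06 b8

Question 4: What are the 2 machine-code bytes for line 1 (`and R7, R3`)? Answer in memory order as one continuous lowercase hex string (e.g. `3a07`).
9893

line 1 (and): pack op=0x12:5|rd=7:4|rs=3:4|pad=0:3 = 0x9398; little→ 98 93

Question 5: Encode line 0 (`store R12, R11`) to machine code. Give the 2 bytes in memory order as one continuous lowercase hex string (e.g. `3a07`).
586e

L0: store op=0xd:5|rd=12:4|rs=11:4|pad=0:3 ⇒ 0x6e58 ⇒ little 58 6e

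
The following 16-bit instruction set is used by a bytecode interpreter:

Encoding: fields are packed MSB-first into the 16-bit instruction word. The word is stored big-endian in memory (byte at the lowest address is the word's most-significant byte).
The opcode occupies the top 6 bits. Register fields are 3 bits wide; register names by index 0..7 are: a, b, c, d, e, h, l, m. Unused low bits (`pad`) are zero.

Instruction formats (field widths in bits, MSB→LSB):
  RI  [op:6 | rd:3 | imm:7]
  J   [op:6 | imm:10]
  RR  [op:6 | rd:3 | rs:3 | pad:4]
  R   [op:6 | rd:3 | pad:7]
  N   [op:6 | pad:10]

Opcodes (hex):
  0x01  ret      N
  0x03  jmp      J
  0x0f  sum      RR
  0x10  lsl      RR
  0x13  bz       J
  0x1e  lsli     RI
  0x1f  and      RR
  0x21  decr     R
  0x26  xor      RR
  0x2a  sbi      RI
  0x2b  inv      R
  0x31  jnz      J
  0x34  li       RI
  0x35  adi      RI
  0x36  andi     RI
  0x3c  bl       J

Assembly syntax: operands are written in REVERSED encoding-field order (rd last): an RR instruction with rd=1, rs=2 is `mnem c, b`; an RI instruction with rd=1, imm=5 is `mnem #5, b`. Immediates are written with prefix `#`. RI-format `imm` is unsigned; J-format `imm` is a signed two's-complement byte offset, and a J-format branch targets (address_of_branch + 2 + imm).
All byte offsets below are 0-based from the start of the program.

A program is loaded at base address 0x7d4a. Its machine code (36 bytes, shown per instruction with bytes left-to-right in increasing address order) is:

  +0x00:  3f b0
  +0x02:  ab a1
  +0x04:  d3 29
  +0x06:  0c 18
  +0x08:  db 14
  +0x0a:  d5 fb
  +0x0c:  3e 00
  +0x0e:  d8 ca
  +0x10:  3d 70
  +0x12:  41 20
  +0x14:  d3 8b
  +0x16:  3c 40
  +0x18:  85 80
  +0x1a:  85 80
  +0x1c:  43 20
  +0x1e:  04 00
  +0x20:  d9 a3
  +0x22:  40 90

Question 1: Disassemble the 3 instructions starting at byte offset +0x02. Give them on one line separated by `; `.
off 0x02: read ab a1 as big → 0xaba1
  op=0xaba1>>10=0x2a ⇒ sbi (RI)
  rd@[9:7]=0x7 ⇒ m
  imm@[6:0]=0x21 ⇒ #33
off 0x04: read d3 29 as big → 0xd329
  op=0xd329>>10=0x34 ⇒ li (RI)
  rd@[9:7]=0x6 ⇒ l
  imm@[6:0]=0x29 ⇒ #41
off 0x06: read 0c 18 as big → 0x0c18
  op=0x0c18>>10=0x3 ⇒ jmp (J)
  imm@[9:0]=0x18 ⇒ #24

sbi #33, m; li #41, l; jmp #24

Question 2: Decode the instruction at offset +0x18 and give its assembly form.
decr d

+0x18: 85 80 ⇒ word 0x8580 (big)
  op=0x8580>>10=0x21 ⇒ decr (R)
  rd@[9:7]=0x3 ⇒ d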